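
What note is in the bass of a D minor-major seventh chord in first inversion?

F

In first inversion the third is lowest. For D minor-major seventh (D–F–A–C#) that is F.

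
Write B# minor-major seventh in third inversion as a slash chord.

B#m(maj7)/A##

Third inversion of B# minor-major seventh has the seventh (A##) in the bass. As a slash chord: B#m(maj7)/A##.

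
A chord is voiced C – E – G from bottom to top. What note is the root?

C, E, G are the tones of a C major triad (C–E–G), making C the root.

C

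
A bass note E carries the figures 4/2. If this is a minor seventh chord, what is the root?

F#

The figures 4/2 mean the seventh of the chord is in the bass. If E is the seventh of a minor seventh chord, the root is F# (chord tones F#–A–C#–E).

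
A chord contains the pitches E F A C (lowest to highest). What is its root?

The distinct letter names are E, F, A, C. Arranged as a stack of thirds they read F–A–C–E, so F is the root (an F major seventh chord).

F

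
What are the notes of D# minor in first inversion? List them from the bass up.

F#, A#, D#

The chord tones are D#–F#–A#. With the third (F#) lowest for first inversion: F#, A#, D#.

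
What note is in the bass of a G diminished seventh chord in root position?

G

In root position the root is lowest. For G diminished seventh (G–Bb–Db–Fb) that is G.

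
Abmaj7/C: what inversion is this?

Abmaj7/C means Ab major seventh with C in the bass. C is the third of Ab major seventh (Ab–C–Eb–G), so this is first inversion.

first inversion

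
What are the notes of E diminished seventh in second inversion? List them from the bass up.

Bb, Db, E, G

The chord tones are E–G–Bb–Db. With the fifth (Bb) lowest for second inversion: Bb, Db, E, G.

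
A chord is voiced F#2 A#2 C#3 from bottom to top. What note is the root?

The distinct letter names are F#, A#, C#. Arranged as a stack of thirds they read F#–A#–C#, so F# is the root (an F# major triad).

F#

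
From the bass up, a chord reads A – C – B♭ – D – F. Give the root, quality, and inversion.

Reducing to letter names: A, C, Bb, D, F. These stack in thirds as Bb–D–F–A–C — a Bb major ninth chord.
The lowest note is A, the seventh of the chord, so this is third inversion.

Bb major ninth, third inversion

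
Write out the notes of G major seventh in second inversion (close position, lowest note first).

D, F#, G, B

The chord tones are G–B–D–F#. With the fifth (D) lowest for second inversion: D, F#, G, B.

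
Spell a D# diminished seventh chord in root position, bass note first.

The chord tones are D#–F#–A–C. With the root (D#) lowest for root position: D#, F#, A, C.

D#, F#, A, C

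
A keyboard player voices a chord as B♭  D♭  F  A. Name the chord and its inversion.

Bb minor-major seventh, root position

Reducing to letter names: Bb, Db, F, A. These stack in thirds as Bb–Db–F–A — a Bb minor-major seventh chord.
With the root (Bb) in the bass, the chord is in root position (figured bass 7).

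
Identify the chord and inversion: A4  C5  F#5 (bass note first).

The distinct note names are A, C, F#. Stacked in thirds they read F#–A–C, which is a diminished triad on F#.
With the third (A) in the bass, the chord is in first inversion (figured bass 6).

F# diminished, first inversion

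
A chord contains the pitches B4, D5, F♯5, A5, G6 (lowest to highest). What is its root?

The distinct letter names are B, D, F#, A, G. Arranged as a stack of thirds they read G–B–D–F#–A, so G is the root (a G major ninth chord).

G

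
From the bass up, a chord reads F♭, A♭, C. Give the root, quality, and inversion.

Fb augmented, root position

The distinct note names are Fb, Ab, C. Stacked in thirds they read Fb–Ab–C, which is an augmented triad on Fb.
Fb is the root of Fb augmented; root in the bass means root position (figured bass 5/3).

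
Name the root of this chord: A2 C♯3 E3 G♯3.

The distinct letter names are A, C#, E, G#. Arranged as a stack of thirds they read A–C#–E–G#, so A is the root (an A major seventh chord).

A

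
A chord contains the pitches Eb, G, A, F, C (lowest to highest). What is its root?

F

Reordering Eb, G, A, F, C into stacked thirds gives F–A–C–Eb–G; the bottom of that stack, F, is the root.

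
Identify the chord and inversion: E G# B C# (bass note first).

C# minor seventh, first inversion

Reducing to letter names: E, G#, B, C#. These stack in thirds as C#–E–G#–B — a C# minor seventh chord.
With the third (E) in the bass, the chord is in first inversion (figured bass 6/5).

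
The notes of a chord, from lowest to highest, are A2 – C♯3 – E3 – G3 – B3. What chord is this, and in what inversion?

The distinct note names are A, C#, E, G, B. Stacked in thirds they read A–C#–E–G–B, which is a dominant ninth chord on A.
A is the root of A dominant ninth; root in the bass means root position.

A dominant ninth, root position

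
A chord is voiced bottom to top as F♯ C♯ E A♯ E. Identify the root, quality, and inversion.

F# dominant seventh, root position

The distinct note names are F#, C#, E, A#. Stacked in thirds they read F#–A#–C#–E, which is a dominant seventh chord on F#.
With the root (F#) in the bass, the chord is in root position (figured bass 7).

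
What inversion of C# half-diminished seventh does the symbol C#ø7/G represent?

second inversion

C#ø7/G means C# half-diminished seventh with G in the bass. G is the fifth of C# half-diminished seventh (C#–E–G–B), so this is second inversion.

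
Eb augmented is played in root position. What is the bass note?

Eb

The root of Eb augmented (Eb–G–B) is Eb; that is the bass in root position.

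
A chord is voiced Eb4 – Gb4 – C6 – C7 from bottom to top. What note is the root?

Eb, Gb, C are the tones of a C diminished triad (C–Eb–Gb), making C the root.

C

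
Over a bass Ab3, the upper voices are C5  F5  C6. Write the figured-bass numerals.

The notes Ab, C, F stack in thirds as F–Ab–C — an F minor triad. The bass Ab is the third, so this is first inversion: figured 6.

6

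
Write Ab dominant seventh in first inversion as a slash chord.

Ab7/C

First inversion of Ab dominant seventh has the third (C) in the bass. As a slash chord: Ab7/C.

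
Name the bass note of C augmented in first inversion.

E

The third of C augmented (C–E–G#) is E; that is the bass in first inversion.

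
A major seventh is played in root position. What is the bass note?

A major seventh is A–C#–E–G#. Root position places the root in the bass: A.

A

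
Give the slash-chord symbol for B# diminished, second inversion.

B#dim/F#

Second inversion of B# diminished has the fifth (F#) in the bass. As a slash chord: B#dim/F#.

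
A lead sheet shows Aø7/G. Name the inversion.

Aø7/G means A half-diminished seventh with G in the bass. G is the seventh of A half-diminished seventh (A–C–Eb–G), so this is third inversion.

third inversion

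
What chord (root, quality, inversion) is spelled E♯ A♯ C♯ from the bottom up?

A# minor, second inversion

The distinct note names are E#, A#, C#. Stacked in thirds they read A#–C#–E#, which is a minor triad on A#.
With the fifth (E#) in the bass, the chord is in second inversion (figured bass 6/4).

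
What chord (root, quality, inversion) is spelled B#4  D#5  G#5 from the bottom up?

Reducing to letter names: B#, D#, G#. These stack in thirds as G#–B#–D# — a G# major triad.
With the third (B#) in the bass, the chord is in first inversion (figured bass 6).

G# major, first inversion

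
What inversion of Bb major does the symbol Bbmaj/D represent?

Bbmaj/D means Bb major with D in the bass. D is the third of Bb major (Bb–D–F), so this is first inversion.

first inversion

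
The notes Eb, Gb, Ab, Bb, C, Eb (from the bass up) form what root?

Ab

The distinct letter names are Eb, Gb, Ab, Bb, C. Arranged as a stack of thirds they read Ab–C–Eb–Gb–Bb, so Ab is the root (an Ab dominant ninth chord).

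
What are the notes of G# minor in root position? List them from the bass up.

Spelling G# minor: G#–B–D#. In root position the root is bass, giving G#, B, D# from the bottom.

G#, B, D#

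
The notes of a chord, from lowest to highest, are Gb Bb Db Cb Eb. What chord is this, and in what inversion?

The distinct note names are Gb, Bb, Db, Cb, Eb. Stacked in thirds they read Cb–Eb–Gb–Bb–Db, which is a major ninth chord on Cb.
With the fifth (Gb) in the bass, the chord is in second inversion.

Cb major ninth, second inversion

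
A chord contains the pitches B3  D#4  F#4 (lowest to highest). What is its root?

B

Reordering B, D#, F# into stacked thirds gives B–D#–F#; the bottom of that stack, B, is the root.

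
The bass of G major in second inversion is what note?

D

The fifth of G major (G–B–D) is D; that is the bass in second inversion.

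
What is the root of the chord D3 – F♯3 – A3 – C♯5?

D

Reordering D, F#, A, C# into stacked thirds gives D–F#–A–C#; the bottom of that stack, D, is the root.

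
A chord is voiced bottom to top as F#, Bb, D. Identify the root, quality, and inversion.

Bb augmented, second inversion

Reducing to letter names: F#, Bb, D. These stack in thirds as Bb–D–F# — a Bb augmented triad.
The lowest note is F#, the fifth of the chord, so this is second inversion (figured bass 6/4).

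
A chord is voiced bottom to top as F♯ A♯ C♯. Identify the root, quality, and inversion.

The distinct note names are F#, A#, C#. Stacked in thirds they read F#–A#–C#, which is a major triad on F#.
F# is the root of F# major; root in the bass means root position (figured bass 5/3).

F# major, root position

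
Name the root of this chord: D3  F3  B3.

B

The distinct letter names are D, F, B. Arranged as a stack of thirds they read B–D–F, so B is the root (a B diminished triad).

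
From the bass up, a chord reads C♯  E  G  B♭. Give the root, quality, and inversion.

C# diminished seventh, root position

Reducing to letter names: C#, E, G, Bb. These stack in thirds as C#–E–G–Bb — a C# diminished seventh chord.
With the root (C#) in the bass, the chord is in root position (figured bass 7).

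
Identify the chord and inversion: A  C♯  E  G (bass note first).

A dominant seventh, root position

The pitch classes A, C#, E, G arrange in thirds as A–C#–E–G: an A dominant seventh chord.
A is the root of A dominant seventh; root in the bass means root position (figured bass 7).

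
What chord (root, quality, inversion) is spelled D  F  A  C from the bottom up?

The pitch classes D, F, A, C arrange in thirds as D–F–A–C: a D minor seventh chord.
D is the root of D minor seventh; root in the bass means root position (figured bass 7).

D minor seventh, root position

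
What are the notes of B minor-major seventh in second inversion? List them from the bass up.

B minor-major seventh is B–D–F#–A#. Second inversion puts the fifth (F#) in the bass, with the remaining tones above: F#, A#, B, D.

F#, A#, B, D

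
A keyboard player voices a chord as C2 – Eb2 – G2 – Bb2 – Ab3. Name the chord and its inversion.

Reducing to letter names: C, Eb, G, Bb, Ab. These stack in thirds as Ab–C–Eb–G–Bb — an Ab major ninth chord.
The lowest note is C, the third of the chord, so this is first inversion.

Ab major ninth, first inversion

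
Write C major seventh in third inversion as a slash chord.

Cmaj7/B

Third inversion of C major seventh has the seventh (B) in the bass. As a slash chord: Cmaj7/B.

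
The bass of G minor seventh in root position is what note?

G

The root of G minor seventh (G–Bb–D–F) is G; that is the bass in root position.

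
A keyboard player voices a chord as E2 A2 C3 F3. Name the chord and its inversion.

The distinct note names are E, A, C, F. Stacked in thirds they read F–A–C–E, which is a major seventh chord on F.
E is the seventh of F major seventh; seventh in the bass means third inversion (figured bass 4/2).

F major seventh, third inversion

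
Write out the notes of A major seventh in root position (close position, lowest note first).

The chord tones are A–C#–E–G#. With the root (A) lowest for root position: A, C#, E, G#.

A, C#, E, G#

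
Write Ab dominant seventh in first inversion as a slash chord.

Ab7/C

First inversion of Ab dominant seventh has the third (C) in the bass. As a slash chord: Ab7/C.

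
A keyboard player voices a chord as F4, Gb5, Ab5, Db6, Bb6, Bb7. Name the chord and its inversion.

Gb major ninth, third inversion

The distinct note names are F, Gb, Ab, Db, Bb. Stacked in thirds they read Gb–Bb–Db–F–Ab, which is a major ninth chord on Gb.
With the seventh (F) in the bass, the chord is in third inversion.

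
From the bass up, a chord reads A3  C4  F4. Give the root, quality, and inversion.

Reducing to letter names: A, C, F. These stack in thirds as F–A–C — an F major triad.
The lowest note is A, the third of the chord, so this is first inversion (figured bass 6).

F major, first inversion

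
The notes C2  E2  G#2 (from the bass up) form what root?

C, E, G# are the tones of a C augmented triad (C–E–G#), making C the root.

C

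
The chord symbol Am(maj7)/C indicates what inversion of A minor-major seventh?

first inversion

Am(maj7)/C means A minor-major seventh with C in the bass. C is the third of A minor-major seventh (A–C–E–G#), so this is first inversion.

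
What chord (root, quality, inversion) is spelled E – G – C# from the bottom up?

C# diminished, first inversion

Reducing to letter names: E, G, C#. These stack in thirds as C#–E–G — a C# diminished triad.
With the third (E) in the bass, the chord is in first inversion (figured bass 6).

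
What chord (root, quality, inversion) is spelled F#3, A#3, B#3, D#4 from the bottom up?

The distinct note names are F#, A#, B#, D#. Stacked in thirds they read B#–D#–F#–A#, which is a half-diminished seventh chord on B#.
The lowest note is F#, the fifth of the chord, so this is second inversion (figured bass 4/3).

B# half-diminished seventh, second inversion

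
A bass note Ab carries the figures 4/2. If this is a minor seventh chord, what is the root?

Bb

The figures 4/2 mean the seventh of the chord is in the bass. If Ab is the seventh of a minor seventh chord, the root is Bb (chord tones Bb–Db–F–Ab).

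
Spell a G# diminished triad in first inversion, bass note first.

B, D, G#

The chord tones are G#–B–D. With the third (B) lowest for first inversion: B, D, G#.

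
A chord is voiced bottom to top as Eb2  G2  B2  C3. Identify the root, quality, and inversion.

C minor-major seventh, first inversion

The distinct note names are Eb, G, B, C. Stacked in thirds they read C–Eb–G–B, which is a minor-major seventh chord on C.
Eb is the third of C minor-major seventh; third in the bass means first inversion (figured bass 6/5).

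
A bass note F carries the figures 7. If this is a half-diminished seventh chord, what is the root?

F

The figures 7 mean the root of the chord is in the bass. If F is the root of a half-diminished seventh chord, the root is F (chord tones F–Ab–Cb–Eb).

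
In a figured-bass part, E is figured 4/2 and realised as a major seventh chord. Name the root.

The figures 4/2 mean the seventh of the chord is in the bass. If E is the seventh of a major seventh chord, the root is F (chord tones F–A–C–E).

F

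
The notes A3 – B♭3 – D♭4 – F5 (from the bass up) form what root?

The distinct letter names are A, Bb, Db, F. Arranged as a stack of thirds they read Bb–Db–F–A, so Bb is the root (a Bb minor-major seventh chord).

Bb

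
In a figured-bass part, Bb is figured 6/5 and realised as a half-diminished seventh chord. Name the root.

G

The figures 6/5 mean the third of the chord is in the bass. If Bb is the third of a half-diminished seventh chord, the root is G (chord tones G–Bb–Db–F).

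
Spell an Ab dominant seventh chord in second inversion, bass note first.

Eb, Gb, Ab, C

Spelling Ab dominant seventh: Ab–C–Eb–Gb. In second inversion the fifth is bass, giving Eb, Gb, Ab, C from the bottom.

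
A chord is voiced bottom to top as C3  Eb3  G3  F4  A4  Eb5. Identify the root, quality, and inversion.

The distinct note names are C, Eb, G, F, A. Stacked in thirds they read F–A–C–Eb–G, which is a dominant ninth chord on F.
With the fifth (C) in the bass, the chord is in second inversion.

F dominant ninth, second inversion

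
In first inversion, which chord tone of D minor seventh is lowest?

In first inversion the third is lowest. For D minor seventh (D–F–A–C) that is F.

F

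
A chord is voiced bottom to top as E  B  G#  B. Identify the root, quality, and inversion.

Reducing to letter names: E, B, G#. These stack in thirds as E–G#–B — an E major triad.
E is the root of E major; root in the bass means root position (figured bass 5/3).

E major, root position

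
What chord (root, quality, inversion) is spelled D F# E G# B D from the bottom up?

E dominant ninth, third inversion

Reducing to letter names: D, F#, E, G#, B. These stack in thirds as E–G#–B–D–F# — an E dominant ninth chord.
The lowest note is D, the seventh of the chord, so this is third inversion.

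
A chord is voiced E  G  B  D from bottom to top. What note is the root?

E

The distinct letter names are E, G, B, D. Arranged as a stack of thirds they read E–G–B–D, so E is the root (an E minor seventh chord).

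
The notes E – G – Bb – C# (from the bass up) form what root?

Reordering E, G, Bb, C# into stacked thirds gives C#–E–G–Bb; the bottom of that stack, C#, is the root.

C#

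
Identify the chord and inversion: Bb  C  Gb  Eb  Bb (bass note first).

Reducing to letter names: Bb, C, Gb, Eb. These stack in thirds as C–Eb–Gb–Bb — a C half-diminished seventh chord.
With the seventh (Bb) in the bass, the chord is in third inversion (figured bass 4/2).

C half-diminished seventh, third inversion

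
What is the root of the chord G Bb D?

G, Bb, D are the tones of a G minor triad (G–Bb–D), making G the root.

G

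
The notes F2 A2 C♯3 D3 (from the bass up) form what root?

Reordering F, A, C#, D into stacked thirds gives D–F–A–C#; the bottom of that stack, D, is the root.

D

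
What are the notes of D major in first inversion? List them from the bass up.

F#, A, D

The chord tones are D–F#–A. With the third (F#) lowest for first inversion: F#, A, D.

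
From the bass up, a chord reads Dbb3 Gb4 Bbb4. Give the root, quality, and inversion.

Gb diminished, second inversion

The pitch classes Dbb, Gb, Bbb arrange in thirds as Gb–Bbb–Dbb: a Gb diminished triad.
Dbb is the fifth of Gb diminished; fifth in the bass means second inversion (figured bass 6/4).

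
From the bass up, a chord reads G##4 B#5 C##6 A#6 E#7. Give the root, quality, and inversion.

Reducing to letter names: G##, B#, C##, A#, E#. These stack in thirds as A#–C##–E#–G##–B# — an A# major ninth chord.
G## is the seventh of A# major ninth; seventh in the bass means third inversion.

A# major ninth, third inversion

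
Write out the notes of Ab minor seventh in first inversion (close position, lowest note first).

Cb, Eb, Gb, Ab

The chord tones are Ab–Cb–Eb–Gb. With the third (Cb) lowest for first inversion: Cb, Eb, Gb, Ab.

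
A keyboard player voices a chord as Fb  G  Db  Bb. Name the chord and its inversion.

G diminished seventh, third inversion

Reducing to letter names: Fb, G, Db, Bb. These stack in thirds as G–Bb–Db–Fb — a G diminished seventh chord.
Fb is the seventh of G diminished seventh; seventh in the bass means third inversion (figured bass 4/2).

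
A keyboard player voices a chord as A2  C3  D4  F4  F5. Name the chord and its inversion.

Reducing to letter names: A, C, D, F. These stack in thirds as D–F–A–C — a D minor seventh chord.
The lowest note is A, the fifth of the chord, so this is second inversion (figured bass 4/3).

D minor seventh, second inversion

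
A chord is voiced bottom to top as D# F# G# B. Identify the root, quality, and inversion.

G# minor seventh, second inversion

The distinct note names are D#, F#, G#, B. Stacked in thirds they read G#–B–D#–F#, which is a minor seventh chord on G#.
The lowest note is D#, the fifth of the chord, so this is second inversion (figured bass 4/3).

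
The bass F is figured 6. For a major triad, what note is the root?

Db

The figures 6 mean the third of the chord is in the bass. If F is the third of a major triad, the root is Db (chord tones Db–F–Ab).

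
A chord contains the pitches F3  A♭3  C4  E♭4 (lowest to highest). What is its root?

Reordering F, Ab, C, Eb into stacked thirds gives F–Ab–C–Eb; the bottom of that stack, F, is the root.

F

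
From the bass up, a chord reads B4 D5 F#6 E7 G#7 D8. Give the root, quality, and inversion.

The distinct note names are B, D, F#, E, G#. Stacked in thirds they read E–G#–B–D–F#, which is a dominant ninth chord on E.
B is the fifth of E dominant ninth; fifth in the bass means second inversion.

E dominant ninth, second inversion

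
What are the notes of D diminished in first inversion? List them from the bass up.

F, Ab, D

Spelling D diminished: D–F–Ab. In first inversion the third is bass, giving F, Ab, D from the bottom.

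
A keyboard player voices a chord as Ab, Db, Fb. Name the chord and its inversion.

The pitch classes Ab, Db, Fb arrange in thirds as Db–Fb–Ab: a Db minor triad.
With the fifth (Ab) in the bass, the chord is in second inversion (figured bass 6/4).

Db minor, second inversion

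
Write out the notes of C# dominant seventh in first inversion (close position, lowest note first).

E#, G#, B, C#

C# dominant seventh is C#–E#–G#–B. First inversion puts the third (E#) in the bass, with the remaining tones above: E#, G#, B, C#.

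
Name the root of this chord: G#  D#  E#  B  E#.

E#

The distinct letter names are G#, D#, E#, B. Arranged as a stack of thirds they read E#–G#–B–D#, so E# is the root (an E# half-diminished seventh chord).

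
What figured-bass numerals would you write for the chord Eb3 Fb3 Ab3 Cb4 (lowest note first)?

The notes Eb, Fb, Ab, Cb stack in thirds as Fb–Ab–Cb–Eb — an Fb major seventh chord. The bass Eb is the seventh, so this is third inversion: figured 4/2.

4/2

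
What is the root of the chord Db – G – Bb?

Db, G, Bb are the tones of a G diminished triad (G–Bb–Db), making G the root.

G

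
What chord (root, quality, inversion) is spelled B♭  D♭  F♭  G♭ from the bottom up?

The distinct note names are Bb, Db, Fb, Gb. Stacked in thirds they read Gb–Bb–Db–Fb, which is a dominant seventh chord on Gb.
With the third (Bb) in the bass, the chord is in first inversion (figured bass 6/5).

Gb dominant seventh, first inversion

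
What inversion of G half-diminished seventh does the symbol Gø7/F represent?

Gø7/F means G half-diminished seventh with F in the bass. F is the seventh of G half-diminished seventh (G–Bb–Db–F), so this is third inversion.

third inversion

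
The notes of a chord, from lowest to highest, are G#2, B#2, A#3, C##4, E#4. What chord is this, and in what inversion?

A# dominant ninth, third inversion

Reducing to letter names: G#, B#, A#, C##, E#. These stack in thirds as A#–C##–E#–G#–B# — an A# dominant ninth chord.
With the seventh (G#) in the bass, the chord is in third inversion.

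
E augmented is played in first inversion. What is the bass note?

In first inversion the third is lowest. For E augmented (E–G#–B#) that is G#.

G#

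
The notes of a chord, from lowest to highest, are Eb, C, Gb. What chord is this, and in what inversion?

The pitch classes Eb, C, Gb arrange in thirds as C–Eb–Gb: a C diminished triad.
Eb is the third of C diminished; third in the bass means first inversion (figured bass 6).

C diminished, first inversion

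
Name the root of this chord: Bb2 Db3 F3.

Bb

Reordering Bb, Db, F into stacked thirds gives Bb–Db–F; the bottom of that stack, Bb, is the root.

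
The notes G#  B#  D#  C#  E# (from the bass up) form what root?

C#

Reordering G#, B#, D#, C#, E# into stacked thirds gives C#–E#–G#–B#–D#; the bottom of that stack, C#, is the root.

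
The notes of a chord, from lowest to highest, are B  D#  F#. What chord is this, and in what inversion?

B major, root position

The pitch classes B, D#, F# arrange in thirds as B–D#–F#: a B major triad.
The lowest note is B, the root of the chord, so this is root position (figured bass 5/3).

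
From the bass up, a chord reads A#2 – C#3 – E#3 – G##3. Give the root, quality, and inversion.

A# minor-major seventh, root position

The distinct note names are A#, C#, E#, G##. Stacked in thirds they read A#–C#–E#–G##, which is a minor-major seventh chord on A#.
A# is the root of A# minor-major seventh; root in the bass means root position (figured bass 7).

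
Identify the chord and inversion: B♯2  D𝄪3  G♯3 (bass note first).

G# augmented, first inversion

Reducing to letter names: B#, D##, G#. These stack in thirds as G#–B#–D## — a G# augmented triad.
The lowest note is B#, the third of the chord, so this is first inversion (figured bass 6).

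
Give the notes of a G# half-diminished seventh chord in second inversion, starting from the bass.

Spelling G# half-diminished seventh: G#–B–D–F#. In second inversion the fifth is bass, giving D, F#, G#, B from the bottom.

D, F#, G#, B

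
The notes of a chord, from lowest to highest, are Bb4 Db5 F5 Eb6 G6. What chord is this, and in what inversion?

Reducing to letter names: Bb, Db, F, Eb, G. These stack in thirds as Eb–G–Bb–Db–F — an Eb dominant ninth chord.
Bb is the fifth of Eb dominant ninth; fifth in the bass means second inversion.

Eb dominant ninth, second inversion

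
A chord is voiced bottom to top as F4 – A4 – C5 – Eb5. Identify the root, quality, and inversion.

Reducing to letter names: F, A, C, Eb. These stack in thirds as F–A–C–Eb — an F dominant seventh chord.
F is the root of F dominant seventh; root in the bass means root position (figured bass 7).

F dominant seventh, root position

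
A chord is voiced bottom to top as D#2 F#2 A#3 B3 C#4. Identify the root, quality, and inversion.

B major ninth, first inversion

Reducing to letter names: D#, F#, A#, B, C#. These stack in thirds as B–D#–F#–A#–C# — a B major ninth chord.
D# is the third of B major ninth; third in the bass means first inversion.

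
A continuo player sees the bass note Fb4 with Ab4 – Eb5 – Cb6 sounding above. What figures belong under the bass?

The notes Fb, Ab, Eb, Cb stack in thirds as Fb–Ab–Cb–Eb — an Fb major seventh chord. The bass Fb is the root, so this is root position: figured 7.

7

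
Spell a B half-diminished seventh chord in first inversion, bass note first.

D, F, A, B

B half-diminished seventh is B–D–F–A. First inversion puts the third (D) in the bass, with the remaining tones above: D, F, A, B.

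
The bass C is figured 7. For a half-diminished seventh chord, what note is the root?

The figures 7 mean the root of the chord is in the bass. If C is the root of a half-diminished seventh chord, the root is C (chord tones C–Eb–Gb–Bb).

C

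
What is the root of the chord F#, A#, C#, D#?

D#

F#, A#, C#, D# are the tones of a D# minor seventh chord (D#–F#–A#–C#), making D# the root.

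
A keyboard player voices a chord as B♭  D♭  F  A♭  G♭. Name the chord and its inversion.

The distinct note names are Bb, Db, F, Ab, Gb. Stacked in thirds they read Gb–Bb–Db–F–Ab, which is a major ninth chord on Gb.
The lowest note is Bb, the third of the chord, so this is first inversion.

Gb major ninth, first inversion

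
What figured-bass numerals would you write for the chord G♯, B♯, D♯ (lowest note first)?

The notes G#, B#, D# stack in thirds as G#–B#–D# — a G# major triad. The bass G# is the root, so this is root position: figured 5/3.

5/3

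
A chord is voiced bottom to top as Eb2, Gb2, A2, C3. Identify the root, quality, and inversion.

The pitch classes Eb, Gb, A, C arrange in thirds as A–C–Eb–Gb: an A diminished seventh chord.
The lowest note is Eb, the fifth of the chord, so this is second inversion (figured bass 4/3).

A diminished seventh, second inversion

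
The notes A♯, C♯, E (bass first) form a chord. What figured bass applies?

The notes A#, C#, E stack in thirds as A#–C#–E — an A# diminished triad. The bass A# is the root, so this is root position: figured 5/3.

5/3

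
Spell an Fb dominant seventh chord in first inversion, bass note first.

Ab, Cb, Ebb, Fb

Spelling Fb dominant seventh: Fb–Ab–Cb–Ebb. In first inversion the third is bass, giving Ab, Cb, Ebb, Fb from the bottom.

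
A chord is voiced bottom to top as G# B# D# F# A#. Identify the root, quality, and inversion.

The distinct note names are G#, B#, D#, F#, A#. Stacked in thirds they read G#–B#–D#–F#–A#, which is a dominant ninth chord on G#.
The lowest note is G#, the root of the chord, so this is root position.

G# dominant ninth, root position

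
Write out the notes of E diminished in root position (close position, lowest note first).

E diminished is E–G–Bb. Root position puts the root (E) in the bass, with the remaining tones above: E, G, Bb.

E, G, Bb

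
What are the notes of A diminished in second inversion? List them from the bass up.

The chord tones are A–C–Eb. With the fifth (Eb) lowest for second inversion: Eb, A, C.

Eb, A, C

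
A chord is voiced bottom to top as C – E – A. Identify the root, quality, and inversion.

The distinct note names are C, E, A. Stacked in thirds they read A–C–E, which is a minor triad on A.
With the third (C) in the bass, the chord is in first inversion (figured bass 6).

A minor, first inversion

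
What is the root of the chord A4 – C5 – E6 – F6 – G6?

F

A, C, E, F, G are the tones of an F major ninth chord (F–A–C–E–G), making F the root.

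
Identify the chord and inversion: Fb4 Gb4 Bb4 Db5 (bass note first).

Gb dominant seventh, third inversion

The distinct note names are Fb, Gb, Bb, Db. Stacked in thirds they read Gb–Bb–Db–Fb, which is a dominant seventh chord on Gb.
With the seventh (Fb) in the bass, the chord is in third inversion (figured bass 4/2).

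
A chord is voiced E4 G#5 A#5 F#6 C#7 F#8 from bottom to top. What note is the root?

F#

Reordering E, G#, A#, F#, C# into stacked thirds gives F#–A#–C#–E–G#; the bottom of that stack, F#, is the root.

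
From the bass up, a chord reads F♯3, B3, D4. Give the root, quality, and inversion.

The distinct note names are F#, B, D. Stacked in thirds they read B–D–F#, which is a minor triad on B.
The lowest note is F#, the fifth of the chord, so this is second inversion (figured bass 6/4).

B minor, second inversion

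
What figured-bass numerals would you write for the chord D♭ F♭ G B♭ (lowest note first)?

The notes Db, Fb, G, Bb stack in thirds as G–Bb–Db–Fb — a G diminished seventh chord. The bass Db is the fifth, so this is second inversion: figured 4/3.

4/3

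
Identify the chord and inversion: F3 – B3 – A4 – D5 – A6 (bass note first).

Reducing to letter names: F, B, A, D. These stack in thirds as B–D–F–A — a B half-diminished seventh chord.
The lowest note is F, the fifth of the chord, so this is second inversion (figured bass 4/3).

B half-diminished seventh, second inversion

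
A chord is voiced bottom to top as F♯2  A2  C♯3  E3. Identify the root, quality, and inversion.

F# minor seventh, root position

The distinct note names are F#, A, C#, E. Stacked in thirds they read F#–A–C#–E, which is a minor seventh chord on F#.
F# is the root of F# minor seventh; root in the bass means root position (figured bass 7).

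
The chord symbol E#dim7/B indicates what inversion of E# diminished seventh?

E#dim7/B means E# diminished seventh with B in the bass. B is the fifth of E# diminished seventh (E#–G#–B–D), so this is second inversion.

second inversion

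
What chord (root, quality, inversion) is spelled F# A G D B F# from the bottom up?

G major ninth, third inversion

Reducing to letter names: F#, A, G, D, B. These stack in thirds as G–B–D–F#–A — a G major ninth chord.
The lowest note is F#, the seventh of the chord, so this is third inversion.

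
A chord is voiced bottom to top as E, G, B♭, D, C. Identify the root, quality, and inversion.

Reducing to letter names: E, G, Bb, D, C. These stack in thirds as C–E–G–Bb–D — a C dominant ninth chord.
With the third (E) in the bass, the chord is in first inversion.

C dominant ninth, first inversion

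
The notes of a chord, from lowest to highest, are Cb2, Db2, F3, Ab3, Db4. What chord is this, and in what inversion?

Reducing to letter names: Cb, Db, F, Ab. These stack in thirds as Db–F–Ab–Cb — a Db dominant seventh chord.
With the seventh (Cb) in the bass, the chord is in third inversion (figured bass 4/2).

Db dominant seventh, third inversion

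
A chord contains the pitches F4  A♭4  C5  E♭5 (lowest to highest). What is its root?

F

Reordering F, Ab, C, Eb into stacked thirds gives F–Ab–C–Eb; the bottom of that stack, F, is the root.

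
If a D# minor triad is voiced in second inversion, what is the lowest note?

The fifth of D# minor (D#–F#–A#) is A#; that is the bass in second inversion.

A#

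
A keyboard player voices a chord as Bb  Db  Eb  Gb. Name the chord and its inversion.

Eb minor seventh, second inversion

Reducing to letter names: Bb, Db, Eb, Gb. These stack in thirds as Eb–Gb–Bb–Db — an Eb minor seventh chord.
Bb is the fifth of Eb minor seventh; fifth in the bass means second inversion (figured bass 4/3).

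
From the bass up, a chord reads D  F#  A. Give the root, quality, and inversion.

D major, root position

Reducing to letter names: D, F#, A. These stack in thirds as D–F#–A — a D major triad.
D is the root of D major; root in the bass means root position (figured bass 5/3).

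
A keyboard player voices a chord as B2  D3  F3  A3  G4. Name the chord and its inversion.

The distinct note names are B, D, F, A, G. Stacked in thirds they read G–B–D–F–A, which is a dominant ninth chord on G.
With the third (B) in the bass, the chord is in first inversion.

G dominant ninth, first inversion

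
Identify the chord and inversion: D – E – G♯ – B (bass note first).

The pitch classes D, E, G#, B arrange in thirds as E–G#–B–D: an E dominant seventh chord.
D is the seventh of E dominant seventh; seventh in the bass means third inversion (figured bass 4/2).

E dominant seventh, third inversion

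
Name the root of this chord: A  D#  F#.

A, D#, F# are the tones of a D# diminished triad (D#–F#–A), making D# the root.

D#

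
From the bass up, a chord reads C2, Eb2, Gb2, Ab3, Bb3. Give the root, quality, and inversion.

Reducing to letter names: C, Eb, Gb, Ab, Bb. These stack in thirds as Ab–C–Eb–Gb–Bb — an Ab dominant ninth chord.
With the third (C) in the bass, the chord is in first inversion.

Ab dominant ninth, first inversion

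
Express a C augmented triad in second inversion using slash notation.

Caug/G#

Second inversion of C augmented has the fifth (G#) in the bass. As a slash chord: Caug/G#.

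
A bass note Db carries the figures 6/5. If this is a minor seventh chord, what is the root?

Bb

The figures 6/5 mean the third of the chord is in the bass. If Db is the third of a minor seventh chord, the root is Bb (chord tones Bb–Db–F–Ab).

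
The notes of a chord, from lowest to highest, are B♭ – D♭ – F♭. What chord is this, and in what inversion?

The pitch classes Bb, Db, Fb arrange in thirds as Bb–Db–Fb: a Bb diminished triad.
With the root (Bb) in the bass, the chord is in root position (figured bass 5/3).

Bb diminished, root position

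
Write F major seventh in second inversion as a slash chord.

Second inversion of F major seventh has the fifth (C) in the bass. As a slash chord: Fmaj7/C.

Fmaj7/C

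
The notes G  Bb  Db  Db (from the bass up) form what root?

G

The distinct letter names are G, Bb, Db. Arranged as a stack of thirds they read G–Bb–Db, so G is the root (a G diminished triad).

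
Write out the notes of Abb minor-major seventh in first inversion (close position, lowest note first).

Cbb, Ebb, Gb, Abb

The chord tones are Abb–Cbb–Ebb–Gb. With the third (Cbb) lowest for first inversion: Cbb, Ebb, Gb, Abb.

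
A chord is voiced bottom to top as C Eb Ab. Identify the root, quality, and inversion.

The pitch classes C, Eb, Ab arrange in thirds as Ab–C–Eb: an Ab major triad.
With the third (C) in the bass, the chord is in first inversion (figured bass 6).

Ab major, first inversion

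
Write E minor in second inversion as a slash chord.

Em/B

Second inversion of E minor has the fifth (B) in the bass. As a slash chord: Em/B.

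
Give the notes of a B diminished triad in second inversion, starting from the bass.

B diminished is B–D–F. Second inversion puts the fifth (F) in the bass, with the remaining tones above: F, B, D.

F, B, D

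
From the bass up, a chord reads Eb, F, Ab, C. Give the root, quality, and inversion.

F minor seventh, third inversion

The pitch classes Eb, F, Ab, C arrange in thirds as F–Ab–C–Eb: an F minor seventh chord.
The lowest note is Eb, the seventh of the chord, so this is third inversion (figured bass 4/2).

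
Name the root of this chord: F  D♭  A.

Db

Reordering F, Db, A into stacked thirds gives Db–F–A; the bottom of that stack, Db, is the root.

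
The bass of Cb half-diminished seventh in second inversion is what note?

In second inversion the fifth is lowest. For Cb half-diminished seventh (Cb–Ebb–Gbb–Bbb) that is Gbb.

Gbb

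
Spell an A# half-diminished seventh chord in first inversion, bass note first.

C#, E, G#, A#

Spelling A# half-diminished seventh: A#–C#–E–G#. In first inversion the third is bass, giving C#, E, G#, A# from the bottom.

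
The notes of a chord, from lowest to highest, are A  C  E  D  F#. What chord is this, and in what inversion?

The pitch classes A, C, E, D, F# arrange in thirds as D–F#–A–C–E: a D dominant ninth chord.
With the fifth (A) in the bass, the chord is in second inversion.

D dominant ninth, second inversion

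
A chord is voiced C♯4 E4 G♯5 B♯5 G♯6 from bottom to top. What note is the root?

C#

C#, E, G#, B# are the tones of a C# minor-major seventh chord (C#–E–G#–B#), making C# the root.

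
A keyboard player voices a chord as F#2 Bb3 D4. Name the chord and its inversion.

Bb augmented, second inversion

The distinct note names are F#, Bb, D. Stacked in thirds they read Bb–D–F#, which is an augmented triad on Bb.
The lowest note is F#, the fifth of the chord, so this is second inversion (figured bass 6/4).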